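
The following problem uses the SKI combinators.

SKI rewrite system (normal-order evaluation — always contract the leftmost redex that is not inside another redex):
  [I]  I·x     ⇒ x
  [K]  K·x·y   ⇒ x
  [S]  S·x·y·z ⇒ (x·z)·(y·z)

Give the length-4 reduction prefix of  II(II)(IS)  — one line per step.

Answer: after 4 steps: IS

Working:
  start: II(II)(IS)
  →1  I(II)(IS)
  →2  II(IS)
  →3  I(IS)
  →4  IS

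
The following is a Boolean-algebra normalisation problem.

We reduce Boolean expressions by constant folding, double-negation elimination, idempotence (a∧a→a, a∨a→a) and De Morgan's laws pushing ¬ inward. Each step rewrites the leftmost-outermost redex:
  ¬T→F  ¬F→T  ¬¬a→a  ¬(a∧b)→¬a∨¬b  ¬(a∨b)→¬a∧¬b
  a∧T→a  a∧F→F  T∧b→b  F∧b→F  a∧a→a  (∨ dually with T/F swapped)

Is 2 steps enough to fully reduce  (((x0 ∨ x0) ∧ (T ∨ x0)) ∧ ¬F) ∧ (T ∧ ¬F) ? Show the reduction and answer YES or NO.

  start: (((x0 ∨ x0) ∧ (T ∨ x0)) ∧ ¬F) ∧ (T ∧ ¬F)
  [1] ((x0 ∧ (T ∨ x0)) ∧ ¬F) ∧ (T ∧ ¬F)
  [2] ((x0 ∧ T) ∧ ¬F) ∧ (T ∧ ¬F)

Answer: NO — after 2 steps the term is ((x0 ∧ T) ∧ ¬F) ∧ (T ∧ ¬F), not yet normal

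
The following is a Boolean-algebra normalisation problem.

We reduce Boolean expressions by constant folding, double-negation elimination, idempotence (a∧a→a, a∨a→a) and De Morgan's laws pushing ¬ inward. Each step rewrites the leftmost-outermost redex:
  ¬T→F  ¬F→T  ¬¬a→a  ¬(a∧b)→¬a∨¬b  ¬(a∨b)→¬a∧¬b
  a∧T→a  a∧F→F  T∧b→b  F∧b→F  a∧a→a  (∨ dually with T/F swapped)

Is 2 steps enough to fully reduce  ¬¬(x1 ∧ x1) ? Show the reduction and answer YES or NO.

Answer: YES — reaches normal form x1 in 2 ≤ 2 steps

Working:
  start: ¬¬(x1 ∧ x1)
  step 1: x1 ∧ x1
  step 2: x1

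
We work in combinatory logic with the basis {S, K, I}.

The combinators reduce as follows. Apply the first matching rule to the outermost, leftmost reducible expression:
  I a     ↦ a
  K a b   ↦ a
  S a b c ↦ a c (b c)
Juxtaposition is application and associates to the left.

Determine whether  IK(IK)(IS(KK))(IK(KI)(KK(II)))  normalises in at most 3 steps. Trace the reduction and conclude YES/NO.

Answer: NO — after 3 steps the term is K(IK(KI)(KK(II))), not yet normal

Working:
  start: IK(IK)(IS(KK))(IK(KI)(KK(II)))
  [1] K(IK)(IS(KK))(IK(KI)(KK(II)))
  [2] IK(IK(KI)(KK(II)))
  [3] K(IK(KI)(KK(II)))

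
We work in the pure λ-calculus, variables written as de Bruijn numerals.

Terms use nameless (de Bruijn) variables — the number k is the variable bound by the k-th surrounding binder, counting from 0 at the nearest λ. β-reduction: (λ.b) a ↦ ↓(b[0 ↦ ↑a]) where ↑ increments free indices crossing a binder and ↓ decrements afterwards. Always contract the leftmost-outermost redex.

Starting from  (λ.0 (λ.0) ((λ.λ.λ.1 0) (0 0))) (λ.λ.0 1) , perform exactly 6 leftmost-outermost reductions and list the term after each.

  start: (λ.0 (λ.0) ((λ.λ.λ.1 0) (0 0))) (λ.λ.0 1)
  step 1: (λ.λ.0 1) (λ.0) ((λ.λ.λ.1 0) ((λ.λ.0 1) (λ.λ.0 1)))
  step 2: (λ.0 (λ.0)) ((λ.λ.λ.1 0) ((λ.λ.0 1) (λ.λ.0 1)))
  step 3: (λ.λ.λ.1 0) ((λ.λ.0 1) (λ.λ.0 1)) (λ.0)
  step 4: (λ.λ.1 0) (λ.0)
  step 5: λ.(λ.0) 0
  step 6: λ.0

Answer: after 6 steps: λ.0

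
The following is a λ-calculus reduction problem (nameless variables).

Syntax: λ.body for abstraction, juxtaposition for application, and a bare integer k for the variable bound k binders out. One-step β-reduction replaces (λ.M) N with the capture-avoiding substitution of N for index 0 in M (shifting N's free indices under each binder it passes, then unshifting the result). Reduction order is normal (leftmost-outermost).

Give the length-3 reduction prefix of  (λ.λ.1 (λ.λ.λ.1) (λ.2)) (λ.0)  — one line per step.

  start: (λ.λ.1 (λ.λ.λ.1) (λ.2)) (λ.0)
  step 1: λ.(λ.0) (λ.λ.λ.1) (λ.λ.0)
  step 2: λ.(λ.λ.λ.1) (λ.λ.0)
  step 3: λ.λ.λ.1

Answer: after 3 steps: λ.λ.λ.1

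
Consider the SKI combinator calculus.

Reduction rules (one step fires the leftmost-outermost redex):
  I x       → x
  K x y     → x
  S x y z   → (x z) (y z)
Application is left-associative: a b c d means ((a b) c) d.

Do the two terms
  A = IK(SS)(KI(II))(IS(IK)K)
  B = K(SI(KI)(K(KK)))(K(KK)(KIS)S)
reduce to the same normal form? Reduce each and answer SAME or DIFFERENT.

Term A:
  start: IK(SS)(KI(II))(IS(IK)K)
  step 1: K(SS)(KI(II))(IS(IK)K)
  step 2: SS(IS(IK)K)
  step 3: SS(S(IK)K)
  step 4: SS(SKK)

Term B:
  start: K(SI(KI)(K(KK)))(K(KK)(KIS)S)
  step 1: SI(KI)(K(KK))
  step 2: I(K(KK))(KI(K(KK)))
  step 3: K(KK)(KI(K(KK)))
  step 4: KK

Answer: DIFFERENT — A ⇓ SS(SKK), B ⇓ KK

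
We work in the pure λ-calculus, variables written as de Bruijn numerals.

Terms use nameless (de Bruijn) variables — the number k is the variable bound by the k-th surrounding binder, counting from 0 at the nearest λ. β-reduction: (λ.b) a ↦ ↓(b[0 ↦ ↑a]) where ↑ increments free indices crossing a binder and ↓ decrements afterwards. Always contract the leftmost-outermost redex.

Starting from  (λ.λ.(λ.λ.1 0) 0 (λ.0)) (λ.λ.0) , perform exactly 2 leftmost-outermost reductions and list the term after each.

  start: (λ.λ.(λ.λ.1 0) 0 (λ.0)) (λ.λ.0)
  step 1: λ.(λ.λ.1 0) 0 (λ.0)
  step 2: λ.(λ.1 0) (λ.0)

Answer: after 2 steps: λ.(λ.1 0) (λ.0)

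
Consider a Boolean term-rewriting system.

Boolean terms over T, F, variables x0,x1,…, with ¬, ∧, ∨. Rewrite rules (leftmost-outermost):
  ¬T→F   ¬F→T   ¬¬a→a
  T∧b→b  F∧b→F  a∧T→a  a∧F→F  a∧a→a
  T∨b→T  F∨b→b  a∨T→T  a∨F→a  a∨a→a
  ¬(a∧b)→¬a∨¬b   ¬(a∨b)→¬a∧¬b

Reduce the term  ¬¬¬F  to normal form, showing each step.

  start: ¬¬¬F
  →1  ¬F
  →2  T

Answer: normal form = T  (in 2 steps)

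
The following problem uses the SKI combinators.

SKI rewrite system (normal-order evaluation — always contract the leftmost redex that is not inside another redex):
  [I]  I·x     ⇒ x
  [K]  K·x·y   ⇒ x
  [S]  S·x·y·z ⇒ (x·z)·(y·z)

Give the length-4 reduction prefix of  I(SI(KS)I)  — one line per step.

Answer: after 4 steps: KSI

Derivation:
  start: I(SI(KS)I)
  [1] SI(KS)I
  [2] II(KSI)
  [3] I(KSI)
  [4] KSI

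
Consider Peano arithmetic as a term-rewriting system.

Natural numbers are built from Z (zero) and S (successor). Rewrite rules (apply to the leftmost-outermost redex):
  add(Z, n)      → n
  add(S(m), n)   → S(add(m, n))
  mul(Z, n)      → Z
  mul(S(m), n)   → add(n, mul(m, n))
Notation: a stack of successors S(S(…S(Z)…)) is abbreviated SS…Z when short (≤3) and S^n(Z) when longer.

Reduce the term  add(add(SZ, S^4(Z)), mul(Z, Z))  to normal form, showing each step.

  start: add(add(SZ, S^4(Z)), mul(Z, Z))
  step 1: add(S(add(Z, S^4(Z))), mul(Z, Z))
  step 2: S(add(add(Z, S^4(Z)), mul(Z, Z)))
  step 3: S(add(S^4(Z), mul(Z, Z)))
  step 4: S(S(add(SSSZ, mul(Z, Z))))
  step 5: S(S(S(add(SSZ, mul(Z, Z)))))
  step 6: S(S(S(S(add(SZ, mul(Z, Z))))))
  step 7: S(S(S(S(S(add(Z, mul(Z, Z)))))))
  step 8: S(S(S(S(S(mul(Z, Z))))))
  step 9: S^5(Z)

Answer: normal form = S^5(Z)  (in 9 steps)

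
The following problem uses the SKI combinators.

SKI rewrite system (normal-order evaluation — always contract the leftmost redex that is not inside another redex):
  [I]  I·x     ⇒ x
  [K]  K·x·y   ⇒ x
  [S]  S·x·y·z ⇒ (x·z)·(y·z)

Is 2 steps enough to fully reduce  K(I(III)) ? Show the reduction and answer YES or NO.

Answer: NO — after 2 steps the term is K(II), not yet normal

Derivation:
  start: K(I(III))
  [1] K(III)
  [2] K(II)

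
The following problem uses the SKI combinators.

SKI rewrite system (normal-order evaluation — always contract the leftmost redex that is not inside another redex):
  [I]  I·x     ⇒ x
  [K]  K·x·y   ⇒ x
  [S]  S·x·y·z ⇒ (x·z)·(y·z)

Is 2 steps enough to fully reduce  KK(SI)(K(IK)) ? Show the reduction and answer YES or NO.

Answer: YES — reaches normal form K(KK) in 2 ≤ 2 steps

Derivation:
  start: KK(SI)(K(IK))
  →1  K(K(IK))
  →2  K(KK)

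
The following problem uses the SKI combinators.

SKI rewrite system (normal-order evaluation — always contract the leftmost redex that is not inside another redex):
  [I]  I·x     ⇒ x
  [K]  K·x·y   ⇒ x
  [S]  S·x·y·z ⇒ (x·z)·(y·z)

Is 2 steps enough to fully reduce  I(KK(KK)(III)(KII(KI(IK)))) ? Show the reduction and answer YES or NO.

  start: I(KK(KK)(III)(KII(KI(IK))))
  step 1: KK(KK)(III)(KII(KI(IK)))
  step 2: K(III)(KII(KI(IK)))

Answer: NO — after 2 steps the term is K(III)(KII(KI(IK))), not yet normal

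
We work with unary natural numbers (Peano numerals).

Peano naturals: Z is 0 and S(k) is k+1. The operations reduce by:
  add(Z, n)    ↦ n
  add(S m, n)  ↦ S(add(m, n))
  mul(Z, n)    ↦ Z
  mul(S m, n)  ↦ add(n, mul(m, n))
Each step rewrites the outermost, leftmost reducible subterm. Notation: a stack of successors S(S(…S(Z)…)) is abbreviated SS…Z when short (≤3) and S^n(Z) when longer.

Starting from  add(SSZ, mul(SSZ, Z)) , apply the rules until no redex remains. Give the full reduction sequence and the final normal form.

Answer: normal form = SSZ  (in 8 steps)

Working:
  start: add(SSZ, mul(SSZ, Z))
  [1] S(add(SZ, mul(SSZ, Z)))
  [2] S(S(add(Z, mul(SSZ, Z))))
  [3] S(S(mul(SSZ, Z)))
  [4] S(S(add(Z, mul(SZ, Z))))
  [5] S(S(mul(SZ, Z)))
  [6] S(S(add(Z, mul(Z, Z))))
  [7] S(S(mul(Z, Z)))
  [8] SSZ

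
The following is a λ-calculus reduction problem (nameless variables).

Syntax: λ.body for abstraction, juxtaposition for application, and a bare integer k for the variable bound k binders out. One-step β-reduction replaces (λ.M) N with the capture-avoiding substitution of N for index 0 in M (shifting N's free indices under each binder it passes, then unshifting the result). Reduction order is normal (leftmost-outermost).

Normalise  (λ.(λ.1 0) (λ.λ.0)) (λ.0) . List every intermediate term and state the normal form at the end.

  start: (λ.(λ.1 0) (λ.λ.0)) (λ.0)
  →1  (λ.(λ.0) 0) (λ.λ.0)
  →2  (λ.0) (λ.λ.0)
  →3  λ.λ.0

Answer: normal form = λ.λ.0  (in 3 steps)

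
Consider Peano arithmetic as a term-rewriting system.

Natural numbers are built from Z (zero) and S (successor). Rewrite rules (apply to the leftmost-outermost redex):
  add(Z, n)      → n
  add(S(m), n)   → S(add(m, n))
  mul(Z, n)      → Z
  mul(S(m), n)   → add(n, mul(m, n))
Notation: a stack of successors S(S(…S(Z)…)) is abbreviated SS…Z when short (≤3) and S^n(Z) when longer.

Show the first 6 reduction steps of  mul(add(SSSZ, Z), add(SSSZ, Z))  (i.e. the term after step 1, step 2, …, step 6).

  start: mul(add(SSSZ, Z), add(SSSZ, Z))
  [1] mul(S(add(SSZ, Z)), add(SSSZ, Z))
  [2] add(add(SSSZ, Z), mul(add(SSZ, Z), add(SSSZ, Z)))
  [3] add(S(add(SSZ, Z)), mul(add(SSZ, Z), add(SSSZ, Z)))
  [4] S(add(add(SSZ, Z), mul(add(SSZ, Z), add(SSSZ, Z))))
  [5] S(add(S(add(SZ, Z)), mul(add(SSZ, Z), add(SSSZ, Z))))
  [6] S(S(add(add(SZ, Z), mul(add(SSZ, Z), add(SSSZ, Z)))))

Answer: after 6 steps: S(S(add(add(SZ, Z), mul(add(SSZ, Z), add(SSSZ, Z)))))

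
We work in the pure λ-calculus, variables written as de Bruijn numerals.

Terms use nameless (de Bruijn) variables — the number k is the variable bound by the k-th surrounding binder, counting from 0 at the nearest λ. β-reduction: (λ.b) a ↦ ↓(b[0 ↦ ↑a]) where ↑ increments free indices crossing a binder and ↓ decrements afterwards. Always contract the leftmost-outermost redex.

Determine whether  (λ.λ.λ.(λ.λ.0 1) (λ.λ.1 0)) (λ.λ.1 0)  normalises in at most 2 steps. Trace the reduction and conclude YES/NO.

Answer: YES — reaches normal form λ.λ.λ.0 (λ.λ.1 0) in 2 ≤ 2 steps

Working:
  start: (λ.λ.λ.(λ.λ.0 1) (λ.λ.1 0)) (λ.λ.1 0)
  [1] λ.λ.(λ.λ.0 1) (λ.λ.1 0)
  [2] λ.λ.λ.0 (λ.λ.1 0)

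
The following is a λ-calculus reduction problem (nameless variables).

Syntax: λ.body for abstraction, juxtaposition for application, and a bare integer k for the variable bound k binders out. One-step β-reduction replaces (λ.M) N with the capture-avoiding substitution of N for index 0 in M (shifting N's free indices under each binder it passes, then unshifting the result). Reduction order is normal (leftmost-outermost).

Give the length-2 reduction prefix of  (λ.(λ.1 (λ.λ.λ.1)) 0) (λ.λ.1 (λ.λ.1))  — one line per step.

Answer: after 2 steps: (λ.λ.1 (λ.λ.1)) (λ.λ.λ.1)

Reduction:
  start: (λ.(λ.1 (λ.λ.λ.1)) 0) (λ.λ.1 (λ.λ.1))
  [1] (λ.(λ.λ.1 (λ.λ.1)) (λ.λ.λ.1)) (λ.λ.1 (λ.λ.1))
  [2] (λ.λ.1 (λ.λ.1)) (λ.λ.λ.1)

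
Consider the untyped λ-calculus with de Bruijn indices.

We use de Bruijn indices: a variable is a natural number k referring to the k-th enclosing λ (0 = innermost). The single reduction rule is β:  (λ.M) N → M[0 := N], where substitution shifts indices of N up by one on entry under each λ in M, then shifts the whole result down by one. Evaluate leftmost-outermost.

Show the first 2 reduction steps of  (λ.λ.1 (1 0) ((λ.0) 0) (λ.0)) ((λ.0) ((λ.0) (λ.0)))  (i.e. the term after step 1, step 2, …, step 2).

Answer: after 2 steps: λ.(λ.0) (λ.0) ((λ.0) ((λ.0) (λ.0)) 0) ((λ.0) 0) (λ.0)

Derivation:
  start: (λ.λ.1 (1 0) ((λ.0) 0) (λ.0)) ((λ.0) ((λ.0) (λ.0)))
  [1] λ.(λ.0) ((λ.0) (λ.0)) ((λ.0) ((λ.0) (λ.0)) 0) ((λ.0) 0) (λ.0)
  [2] λ.(λ.0) (λ.0) ((λ.0) ((λ.0) (λ.0)) 0) ((λ.0) 0) (λ.0)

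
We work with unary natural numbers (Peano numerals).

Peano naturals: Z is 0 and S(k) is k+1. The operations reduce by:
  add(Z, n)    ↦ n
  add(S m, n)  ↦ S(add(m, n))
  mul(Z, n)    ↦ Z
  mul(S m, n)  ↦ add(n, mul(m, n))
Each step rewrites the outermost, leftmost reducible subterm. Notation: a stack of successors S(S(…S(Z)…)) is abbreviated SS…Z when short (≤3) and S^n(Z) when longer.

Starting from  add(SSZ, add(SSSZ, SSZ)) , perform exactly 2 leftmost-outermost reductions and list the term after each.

  start: add(SSZ, add(SSSZ, SSZ))
  step 1: S(add(SZ, add(SSSZ, SSZ)))
  step 2: S(S(add(Z, add(SSSZ, SSZ))))

Answer: after 2 steps: S(S(add(Z, add(SSSZ, SSZ))))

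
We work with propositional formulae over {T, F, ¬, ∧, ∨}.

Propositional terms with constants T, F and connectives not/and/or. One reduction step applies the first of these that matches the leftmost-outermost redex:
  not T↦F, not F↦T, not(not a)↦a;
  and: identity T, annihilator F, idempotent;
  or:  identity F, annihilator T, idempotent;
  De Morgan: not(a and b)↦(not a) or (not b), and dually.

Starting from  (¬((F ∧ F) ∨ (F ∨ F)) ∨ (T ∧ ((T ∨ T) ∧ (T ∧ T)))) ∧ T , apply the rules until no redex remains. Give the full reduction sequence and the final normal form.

Answer: normal form = T  (in 10 steps)

Derivation:
  start: (¬((F ∧ F) ∨ (F ∨ F)) ∨ (T ∧ ((T ∨ T) ∧ (T ∧ T)))) ∧ T
  step 1: ¬((F ∧ F) ∨ (F ∨ F)) ∨ (T ∧ ((T ∨ T) ∧ (T ∧ T)))
  step 2: (¬(F ∧ F) ∧ ¬(F ∨ F)) ∨ (T ∧ ((T ∨ T) ∧ (T ∧ T)))
  step 3: ((¬F ∨ ¬F) ∧ ¬(F ∨ F)) ∨ (T ∧ ((T ∨ T) ∧ (T ∧ T)))
  step 4: (¬F ∧ ¬(F ∨ F)) ∨ (T ∧ ((T ∨ T) ∧ (T ∧ T)))
  step 5: (T ∧ ¬(F ∨ F)) ∨ (T ∧ ((T ∨ T) ∧ (T ∧ T)))
  step 6: ¬(F ∨ F) ∨ (T ∧ ((T ∨ T) ∧ (T ∧ T)))
  step 7: (¬F ∧ ¬F) ∨ (T ∧ ((T ∨ T) ∧ (T ∧ T)))
  step 8: ¬F ∨ (T ∧ ((T ∨ T) ∧ (T ∧ T)))
  step 9: T ∨ (T ∧ ((T ∨ T) ∧ (T ∧ T)))
  step 10: T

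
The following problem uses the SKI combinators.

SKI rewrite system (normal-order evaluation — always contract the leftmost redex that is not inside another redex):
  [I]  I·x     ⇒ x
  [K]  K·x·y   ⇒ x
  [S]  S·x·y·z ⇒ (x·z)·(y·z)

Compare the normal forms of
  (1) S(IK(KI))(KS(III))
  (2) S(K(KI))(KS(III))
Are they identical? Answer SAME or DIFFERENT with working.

Answer: SAME — A ⇓ S(K(KI))S, B ⇓ S(K(KI))S

Reduction:
Term A:
  start: S(IK(KI))(KS(III))
  step 1: S(K(KI))(KS(III))
  step 2: S(K(KI))S

Term B:
  start: S(K(KI))(KS(III))
  step 1: S(K(KI))S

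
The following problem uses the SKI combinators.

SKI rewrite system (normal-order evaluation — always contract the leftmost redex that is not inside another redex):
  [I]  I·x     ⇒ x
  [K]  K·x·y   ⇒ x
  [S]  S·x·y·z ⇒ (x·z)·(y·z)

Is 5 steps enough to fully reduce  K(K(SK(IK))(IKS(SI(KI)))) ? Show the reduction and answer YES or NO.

Answer: YES — reaches normal form K(SKK) in 2 ≤ 5 steps

Reduction:
  start: K(K(SK(IK))(IKS(SI(KI))))
  →1  K(SK(IK))
  →2  K(SKK)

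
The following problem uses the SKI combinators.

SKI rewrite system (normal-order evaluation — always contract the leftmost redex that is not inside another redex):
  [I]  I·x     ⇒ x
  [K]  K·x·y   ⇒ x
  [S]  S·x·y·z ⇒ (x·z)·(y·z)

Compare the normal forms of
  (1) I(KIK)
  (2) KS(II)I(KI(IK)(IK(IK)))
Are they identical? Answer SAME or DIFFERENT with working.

Answer: DIFFERENT — A ⇓ I, B ⇓ SI(KK)

Working:
Term A:
  start: I(KIK)
  [1] KIK
  [2] I

Term B:
  start: KS(II)I(KI(IK)(IK(IK)))
  [1] SI(KI(IK)(IK(IK)))
  [2] SI(I(IK(IK)))
  [3] SI(IK(IK))
  [4] SI(K(IK))
  [5] SI(KK)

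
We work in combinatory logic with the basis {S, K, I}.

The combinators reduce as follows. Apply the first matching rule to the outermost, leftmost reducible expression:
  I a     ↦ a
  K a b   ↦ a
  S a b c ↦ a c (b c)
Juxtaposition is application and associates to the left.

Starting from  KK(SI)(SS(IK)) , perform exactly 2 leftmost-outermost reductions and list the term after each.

  start: KK(SI)(SS(IK))
  step 1: K(SS(IK))
  step 2: K(SSK)

Answer: after 2 steps: K(SSK)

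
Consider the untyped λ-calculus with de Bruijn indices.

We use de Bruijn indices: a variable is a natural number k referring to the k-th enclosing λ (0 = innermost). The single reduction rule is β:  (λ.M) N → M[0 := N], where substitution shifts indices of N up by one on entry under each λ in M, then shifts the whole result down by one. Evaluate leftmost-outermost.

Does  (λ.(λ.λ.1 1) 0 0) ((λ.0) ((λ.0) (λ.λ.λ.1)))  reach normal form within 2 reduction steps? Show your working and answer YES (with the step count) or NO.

Answer: NO — after 2 steps the term is (λ.(λ.0) ((λ.0) (λ.λ.λ.1)) ((λ.0) ((λ.0) (λ.λ.λ.1)))) ((λ.0) ((λ.0) (λ.λ.λ.1))), not yet normal

Reduction:
  start: (λ.(λ.λ.1 1) 0 0) ((λ.0) ((λ.0) (λ.λ.λ.1)))
  step 1: (λ.λ.1 1) ((λ.0) ((λ.0) (λ.λ.λ.1))) ((λ.0) ((λ.0) (λ.λ.λ.1)))
  step 2: (λ.(λ.0) ((λ.0) (λ.λ.λ.1)) ((λ.0) ((λ.0) (λ.λ.λ.1)))) ((λ.0) ((λ.0) (λ.λ.λ.1)))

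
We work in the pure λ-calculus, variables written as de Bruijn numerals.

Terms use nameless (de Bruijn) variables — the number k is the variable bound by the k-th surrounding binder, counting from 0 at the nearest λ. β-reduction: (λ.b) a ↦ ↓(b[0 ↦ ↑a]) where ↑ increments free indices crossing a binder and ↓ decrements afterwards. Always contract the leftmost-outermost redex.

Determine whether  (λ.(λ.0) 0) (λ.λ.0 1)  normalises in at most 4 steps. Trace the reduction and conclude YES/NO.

Answer: YES — reaches normal form λ.λ.0 1 in 2 ≤ 4 steps

Reduction:
  start: (λ.(λ.0) 0) (λ.λ.0 1)
  [1] (λ.0) (λ.λ.0 1)
  [2] λ.λ.0 1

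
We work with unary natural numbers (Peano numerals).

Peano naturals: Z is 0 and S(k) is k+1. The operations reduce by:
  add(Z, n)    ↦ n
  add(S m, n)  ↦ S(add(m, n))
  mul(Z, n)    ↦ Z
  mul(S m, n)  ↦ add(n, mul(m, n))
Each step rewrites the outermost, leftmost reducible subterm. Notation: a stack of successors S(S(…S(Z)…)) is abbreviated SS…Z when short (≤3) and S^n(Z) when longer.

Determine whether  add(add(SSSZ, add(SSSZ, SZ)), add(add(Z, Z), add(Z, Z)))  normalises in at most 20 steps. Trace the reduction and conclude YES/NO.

Answer: YES — reaches normal form S^7(Z) in 19 ≤ 20 steps

Derivation:
  start: add(add(SSSZ, add(SSSZ, SZ)), add(add(Z, Z), add(Z, Z)))
  →1  add(S(add(SSZ, add(SSSZ, SZ))), add(add(Z, Z), add(Z, Z)))
  →2  S(add(add(SSZ, add(SSSZ, SZ)), add(add(Z, Z), add(Z, Z))))
  →3  S(add(S(add(SZ, add(SSSZ, SZ))), add(add(Z, Z), add(Z, Z))))
  →4  S(S(add(add(SZ, add(SSSZ, SZ)), add(add(Z, Z), add(Z, Z)))))
  →5  S(S(add(S(add(Z, add(SSSZ, SZ))), add(add(Z, Z), add(Z, Z)))))
  →6  S(S(S(add(add(Z, add(SSSZ, SZ)), add(add(Z, Z), add(Z, Z))))))
  →7  S(S(S(add(add(SSSZ, SZ), add(add(Z, Z), add(Z, Z))))))
  →8  S(S(S(add(S(add(SSZ, SZ)), add(add(Z, Z), add(Z, Z))))))
  →9  S(S(S(S(add(add(SSZ, SZ), add(add(Z, Z), add(Z, Z)))))))
  →10  S(S(S(S(add(S(add(SZ, SZ)), add(add(Z, Z), add(Z, Z)))))))
  →11  S(S(S(S(S(add(add(SZ, SZ), add(add(Z, Z), add(Z, Z))))))))
  →12  S(S(S(S(S(add(S(add(Z, SZ)), add(add(Z, Z), add(Z, Z))))))))
  →13  S(S(S(S(S(S(add(add(Z, SZ), add(add(Z, Z), add(Z, Z)))))))))
  →14  S(S(S(S(S(S(add(SZ, add(add(Z, Z), add(Z, Z)))))))))
  →15  S(S(S(S(S(S(S(add(Z, add(add(Z, Z), add(Z, Z))))))))))
  →16  S(S(S(S(S(S(S(add(add(Z, Z), add(Z, Z)))))))))
  →17  S(S(S(S(S(S(S(add(Z, add(Z, Z)))))))))
  →18  S(S(S(S(S(S(S(add(Z, Z))))))))
  →19  S^7(Z)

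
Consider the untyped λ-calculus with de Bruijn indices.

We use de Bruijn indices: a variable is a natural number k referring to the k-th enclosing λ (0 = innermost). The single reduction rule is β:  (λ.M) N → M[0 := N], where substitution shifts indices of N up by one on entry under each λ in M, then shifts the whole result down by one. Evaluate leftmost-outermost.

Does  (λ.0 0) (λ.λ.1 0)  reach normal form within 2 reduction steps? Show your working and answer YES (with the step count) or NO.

Answer: NO — after 2 steps the term is λ.(λ.λ.1 0) 0, not yet normal

Reduction:
  start: (λ.0 0) (λ.λ.1 0)
  [1] (λ.λ.1 0) (λ.λ.1 0)
  [2] λ.(λ.λ.1 0) 0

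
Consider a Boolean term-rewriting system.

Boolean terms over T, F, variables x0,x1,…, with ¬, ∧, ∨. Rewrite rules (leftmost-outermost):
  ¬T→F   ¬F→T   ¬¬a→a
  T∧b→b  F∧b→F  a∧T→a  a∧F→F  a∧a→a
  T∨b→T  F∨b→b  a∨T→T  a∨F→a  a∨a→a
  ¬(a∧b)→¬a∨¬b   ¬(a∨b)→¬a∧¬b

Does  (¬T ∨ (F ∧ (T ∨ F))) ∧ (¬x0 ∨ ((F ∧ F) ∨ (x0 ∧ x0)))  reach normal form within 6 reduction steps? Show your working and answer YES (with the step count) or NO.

  start: (¬T ∨ (F ∧ (T ∨ F))) ∧ (¬x0 ∨ ((F ∧ F) ∨ (x0 ∧ x0)))
  [1] (F ∨ (F ∧ (T ∨ F))) ∧ (¬x0 ∨ ((F ∧ F) ∨ (x0 ∧ x0)))
  [2] (F ∧ (T ∨ F)) ∧ (¬x0 ∨ ((F ∧ F) ∨ (x0 ∧ x0)))
  [3] F ∧ (¬x0 ∨ ((F ∧ F) ∨ (x0 ∧ x0)))
  [4] F

Answer: YES — reaches normal form F in 4 ≤ 6 steps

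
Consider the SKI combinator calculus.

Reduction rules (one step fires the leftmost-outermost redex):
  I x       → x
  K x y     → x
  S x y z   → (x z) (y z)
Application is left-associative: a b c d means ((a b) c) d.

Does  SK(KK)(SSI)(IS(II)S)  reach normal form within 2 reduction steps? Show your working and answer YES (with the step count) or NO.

  start: SK(KK)(SSI)(IS(II)S)
  →1  K(SSI)(KK(SSI))(IS(II)S)
  →2  SSI(IS(II)S)

Answer: NO — after 2 steps the term is SSI(IS(II)S), not yet normal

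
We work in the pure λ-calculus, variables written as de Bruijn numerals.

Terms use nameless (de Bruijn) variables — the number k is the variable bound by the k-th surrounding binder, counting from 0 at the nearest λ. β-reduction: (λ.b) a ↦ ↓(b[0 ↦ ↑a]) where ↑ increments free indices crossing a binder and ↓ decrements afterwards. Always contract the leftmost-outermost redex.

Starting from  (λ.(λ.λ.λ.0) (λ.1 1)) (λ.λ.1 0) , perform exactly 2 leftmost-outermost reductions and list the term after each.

Answer: after 2 steps: λ.λ.0

Reduction:
  start: (λ.(λ.λ.λ.0) (λ.1 1)) (λ.λ.1 0)
  [1] (λ.λ.λ.0) (λ.(λ.λ.1 0) (λ.λ.1 0))
  [2] λ.λ.0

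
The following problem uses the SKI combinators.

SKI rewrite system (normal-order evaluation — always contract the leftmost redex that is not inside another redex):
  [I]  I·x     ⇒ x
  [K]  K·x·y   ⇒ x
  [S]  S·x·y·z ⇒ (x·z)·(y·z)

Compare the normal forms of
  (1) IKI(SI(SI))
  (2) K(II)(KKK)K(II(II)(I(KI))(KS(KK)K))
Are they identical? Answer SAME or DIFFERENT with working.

Answer: DIFFERENT — A ⇓ I, B ⇓ KI

Reduction:
Term A:
  start: IKI(SI(SI))
  →1  KI(SI(SI))
  →2  I

Term B:
  start: K(II)(KKK)K(II(II)(I(KI))(KS(KK)K))
  →1  IIK(II(II)(I(KI))(KS(KK)K))
  →2  IK(II(II)(I(KI))(KS(KK)K))
  →3  K(II(II)(I(KI))(KS(KK)K))
  →4  K(I(II)(I(KI))(KS(KK)K))
  →5  K(II(I(KI))(KS(KK)K))
  →6  K(I(I(KI))(KS(KK)K))
  →7  K(I(KI)(KS(KK)K))
  →8  K(KI(KS(KK)K))
  →9  KI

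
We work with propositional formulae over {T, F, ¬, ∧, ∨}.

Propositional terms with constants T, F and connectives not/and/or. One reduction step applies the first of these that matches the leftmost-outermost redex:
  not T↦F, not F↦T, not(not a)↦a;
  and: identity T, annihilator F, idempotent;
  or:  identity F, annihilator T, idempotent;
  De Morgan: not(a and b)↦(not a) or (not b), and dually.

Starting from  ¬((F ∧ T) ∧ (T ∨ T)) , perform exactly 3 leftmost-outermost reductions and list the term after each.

  start: ¬((F ∧ T) ∧ (T ∨ T))
  [1] ¬(F ∧ T) ∨ ¬(T ∨ T)
  [2] (¬F ∨ ¬T) ∨ ¬(T ∨ T)
  [3] (T ∨ ¬T) ∨ ¬(T ∨ T)

Answer: after 3 steps: (T ∨ ¬T) ∨ ¬(T ∨ T)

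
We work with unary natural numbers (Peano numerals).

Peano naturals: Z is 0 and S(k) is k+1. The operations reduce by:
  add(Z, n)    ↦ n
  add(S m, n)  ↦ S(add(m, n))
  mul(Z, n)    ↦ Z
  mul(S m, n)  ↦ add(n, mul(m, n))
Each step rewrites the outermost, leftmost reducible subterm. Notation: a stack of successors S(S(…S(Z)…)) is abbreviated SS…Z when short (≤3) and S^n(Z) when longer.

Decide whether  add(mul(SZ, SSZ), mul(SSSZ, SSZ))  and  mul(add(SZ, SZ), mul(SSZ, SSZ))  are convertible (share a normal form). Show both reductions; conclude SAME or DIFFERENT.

Answer: SAME — A ⇓ S^8(Z), B ⇓ S^8(Z)

Derivation:
Term A:
  start: add(mul(SZ, SSZ), mul(SSSZ, SSZ))
  step 1: add(add(SSZ, mul(Z, SSZ)), mul(SSSZ, SSZ))
  step 2: add(S(add(SZ, mul(Z, SSZ))), mul(SSSZ, SSZ))
  step 3: S(add(add(SZ, mul(Z, SSZ)), mul(SSSZ, SSZ)))
  step 4: S(add(S(add(Z, mul(Z, SSZ))), mul(SSSZ, SSZ)))
  step 5: S(S(add(add(Z, mul(Z, SSZ)), mul(SSSZ, SSZ))))
  step 6: S(S(add(mul(Z, SSZ), mul(SSSZ, SSZ))))
  step 7: S(S(add(Z, mul(SSSZ, SSZ))))
  step 8: S(S(mul(SSSZ, SSZ)))
  step 9: S(S(add(SSZ, mul(SSZ, SSZ))))
  step 10: S(S(S(add(SZ, mul(SSZ, SSZ)))))
  step 11: S(S(S(S(add(Z, mul(SSZ, SSZ))))))
  step 12: S(S(S(S(mul(SSZ, SSZ)))))
  step 13: S(S(S(S(add(SSZ, mul(SZ, SSZ))))))
  step 14: S(S(S(S(S(add(SZ, mul(SZ, SSZ)))))))
  step 15: S(S(S(S(S(S(add(Z, mul(SZ, SSZ))))))))
  step 16: S(S(S(S(S(S(mul(SZ, SSZ)))))))
  step 17: S(S(S(S(S(S(add(SSZ, mul(Z, SSZ))))))))
  step 18: S(S(S(S(S(S(S(add(SZ, mul(Z, SSZ)))))))))
  step 19: S(S(S(S(S(S(S(S(add(Z, mul(Z, SSZ))))))))))
  step 20: S(S(S(S(S(S(S(S(mul(Z, SSZ)))))))))
  step 21: S^8(Z)

Term B:
  start: mul(add(SZ, SZ), mul(SSZ, SSZ))
  step 1: mul(S(add(Z, SZ)), mul(SSZ, SSZ))
  step 2: add(mul(SSZ, SSZ), mul(add(Z, SZ), mul(SSZ, SSZ)))
  step 3: add(add(SSZ, mul(SZ, SSZ)), mul(add(Z, SZ), mul(SSZ, SSZ)))
  step 4: add(S(add(SZ, mul(SZ, SSZ))), mul(add(Z, SZ), mul(SSZ, SSZ)))
  step 5: S(add(add(SZ, mul(SZ, SSZ)), mul(add(Z, SZ), mul(SSZ, SSZ))))
  step 6: S(add(S(add(Z, mul(SZ, SSZ))), mul(add(Z, SZ), mul(SSZ, SSZ))))
  step 7: S(S(add(add(Z, mul(SZ, SSZ)), mul(add(Z, SZ), mul(SSZ, SSZ)))))
  step 8: S(S(add(mul(SZ, SSZ), mul(add(Z, SZ), mul(SSZ, SSZ)))))
  step 9: S(S(add(add(SSZ, mul(Z, SSZ)), mul(add(Z, SZ), mul(SSZ, SSZ)))))
  step 10: S(S(add(S(add(SZ, mul(Z, SSZ))), mul(add(Z, SZ), mul(SSZ, SSZ)))))
  step 11: S(S(S(add(add(SZ, mul(Z, SSZ)), mul(add(Z, SZ), mul(SSZ, SSZ))))))
  step 12: S(S(S(add(S(add(Z, mul(Z, SSZ))), mul(add(Z, SZ), mul(SSZ, SSZ))))))
  step 13: S(S(S(S(add(add(Z, mul(Z, SSZ)), mul(add(Z, SZ), mul(SSZ, SSZ)))))))
  step 14: S(S(S(S(add(mul(Z, SSZ), mul(add(Z, SZ), mul(SSZ, SSZ)))))))
  step 15: S(S(S(S(add(Z, mul(add(Z, SZ), mul(SSZ, SSZ)))))))
  step 16: S(S(S(S(mul(add(Z, SZ), mul(SSZ, SSZ))))))
  step 17: S(S(S(S(mul(SZ, mul(SSZ, SSZ))))))
  step 18: S(S(S(S(add(mul(SSZ, SSZ), mul(Z, mul(SSZ, SSZ)))))))
  step 19: S(S(S(S(add(add(SSZ, mul(SZ, SSZ)), mul(Z, mul(SSZ, SSZ)))))))
  step 20: S(S(S(S(add(S(add(SZ, mul(SZ, SSZ))), mul(Z, mul(SSZ, SSZ)))))))
  step 21: S(S(S(S(S(add(add(SZ, mul(SZ, SSZ)), mul(Z, mul(SSZ, SSZ))))))))
  step 22: S(S(S(S(S(add(S(add(Z, mul(SZ, SSZ))), mul(Z, mul(SSZ, SSZ))))))))
  step 23: S(S(S(S(S(S(add(add(Z, mul(SZ, SSZ)), mul(Z, mul(SSZ, SSZ)))))))))
  step 24: S(S(S(S(S(S(add(mul(SZ, SSZ), mul(Z, mul(SSZ, SSZ)))))))))
  step 25: S(S(S(S(S(S(add(add(SSZ, mul(Z, SSZ)), mul(Z, mul(SSZ, SSZ)))))))))
  step 26: S(S(S(S(S(S(add(S(add(SZ, mul(Z, SSZ))), mul(Z, mul(SSZ, SSZ)))))))))
  step 27: S(S(S(S(S(S(S(add(add(SZ, mul(Z, SSZ)), mul(Z, mul(SSZ, SSZ))))))))))
  step 28: S(S(S(S(S(S(S(add(S(add(Z, mul(Z, SSZ))), mul(Z, mul(SSZ, SSZ))))))))))
  step 29: S(S(S(S(S(S(S(S(add(add(Z, mul(Z, SSZ)), mul(Z, mul(SSZ, SSZ)))))))))))
  step 30: S(S(S(S(S(S(S(S(add(mul(Z, SSZ), mul(Z, mul(SSZ, SSZ)))))))))))
  step 31: S(S(S(S(S(S(S(S(add(Z, mul(Z, mul(SSZ, SSZ)))))))))))
  step 32: S(S(S(S(S(S(S(S(mul(Z, mul(SSZ, SSZ))))))))))
  step 33: S^8(Z)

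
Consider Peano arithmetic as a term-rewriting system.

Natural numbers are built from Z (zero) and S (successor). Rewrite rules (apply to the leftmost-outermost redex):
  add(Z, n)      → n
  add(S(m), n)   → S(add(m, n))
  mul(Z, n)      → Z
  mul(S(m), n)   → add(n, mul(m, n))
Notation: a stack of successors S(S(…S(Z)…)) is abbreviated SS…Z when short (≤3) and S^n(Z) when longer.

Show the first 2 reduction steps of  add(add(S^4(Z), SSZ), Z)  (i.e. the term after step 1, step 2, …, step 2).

  start: add(add(S^4(Z), SSZ), Z)
  [1] add(S(add(SSSZ, SSZ)), Z)
  [2] S(add(add(SSSZ, SSZ), Z))

Answer: after 2 steps: S(add(add(SSSZ, SSZ), Z))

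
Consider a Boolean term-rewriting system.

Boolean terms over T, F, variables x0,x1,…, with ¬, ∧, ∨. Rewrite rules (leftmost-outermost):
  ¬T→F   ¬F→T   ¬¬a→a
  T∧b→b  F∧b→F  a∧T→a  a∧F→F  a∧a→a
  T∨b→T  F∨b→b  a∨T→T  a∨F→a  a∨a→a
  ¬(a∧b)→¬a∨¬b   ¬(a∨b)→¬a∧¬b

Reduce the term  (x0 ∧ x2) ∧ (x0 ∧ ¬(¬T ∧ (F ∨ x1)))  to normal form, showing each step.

  start: (x0 ∧ x2) ∧ (x0 ∧ ¬(¬T ∧ (F ∨ x1)))
  →1  (x0 ∧ x2) ∧ (x0 ∧ (¬¬T ∨ ¬(F ∨ x1)))
  →2  (x0 ∧ x2) ∧ (x0 ∧ (T ∨ ¬(F ∨ x1)))
  →3  (x0 ∧ x2) ∧ (x0 ∧ T)
  →4  (x0 ∧ x2) ∧ x0

Answer: normal form = (x0 ∧ x2) ∧ x0  (in 4 steps)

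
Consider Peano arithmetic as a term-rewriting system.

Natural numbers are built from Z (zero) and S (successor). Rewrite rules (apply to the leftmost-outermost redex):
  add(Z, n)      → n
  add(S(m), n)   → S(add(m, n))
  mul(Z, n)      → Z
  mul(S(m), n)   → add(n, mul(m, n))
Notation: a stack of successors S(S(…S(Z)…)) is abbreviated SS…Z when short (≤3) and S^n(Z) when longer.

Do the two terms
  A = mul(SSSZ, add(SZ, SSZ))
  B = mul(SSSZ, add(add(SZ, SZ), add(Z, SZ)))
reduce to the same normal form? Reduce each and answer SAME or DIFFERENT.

Term A:
  start: mul(SSSZ, add(SZ, SSZ))
  [1] add(add(SZ, SSZ), mul(SSZ, add(SZ, SSZ)))
  [2] add(S(add(Z, SSZ)), mul(SSZ, add(SZ, SSZ)))
  [3] S(add(add(Z, SSZ), mul(SSZ, add(SZ, SSZ))))
  [4] S(add(SSZ, mul(SSZ, add(SZ, SSZ))))
  [5] S(S(add(SZ, mul(SSZ, add(SZ, SSZ)))))
  [6] S(S(S(add(Z, mul(SSZ, add(SZ, SSZ))))))
  [7] S(S(S(mul(SSZ, add(SZ, SSZ)))))
  [8] S(S(S(add(add(SZ, SSZ), mul(SZ, add(SZ, SSZ))))))
  [9] S(S(S(add(S(add(Z, SSZ)), mul(SZ, add(SZ, SSZ))))))
  [10] S(S(S(S(add(add(Z, SSZ), mul(SZ, add(SZ, SSZ)))))))
  [11] S(S(S(S(add(SSZ, mul(SZ, add(SZ, SSZ)))))))
  [12] S(S(S(S(S(add(SZ, mul(SZ, add(SZ, SSZ))))))))
  [13] S(S(S(S(S(S(add(Z, mul(SZ, add(SZ, SSZ)))))))))
  [14] S(S(S(S(S(S(mul(SZ, add(SZ, SSZ))))))))
  [15] S(S(S(S(S(S(add(add(SZ, SSZ), mul(Z, add(SZ, SSZ)))))))))
  [16] S(S(S(S(S(S(add(S(add(Z, SSZ)), mul(Z, add(SZ, SSZ)))))))))
  [17] S(S(S(S(S(S(S(add(add(Z, SSZ), mul(Z, add(SZ, SSZ))))))))))
  [18] S(S(S(S(S(S(S(add(SSZ, mul(Z, add(SZ, SSZ))))))))))
  [19] S(S(S(S(S(S(S(S(add(SZ, mul(Z, add(SZ, SSZ)))))))))))
  [20] S(S(S(S(S(S(S(S(S(add(Z, mul(Z, add(SZ, SSZ))))))))))))
  [21] S(S(S(S(S(S(S(S(S(mul(Z, add(SZ, SSZ)))))))))))
  [22] S^9(Z)

Term B:
  start: mul(SSSZ, add(add(SZ, SZ), add(Z, SZ)))
  [1] add(add(add(SZ, SZ), add(Z, SZ)), mul(SSZ, add(add(SZ, SZ), add(Z, SZ))))
  [2] add(add(S(add(Z, SZ)), add(Z, SZ)), mul(SSZ, add(add(SZ, SZ), add(Z, SZ))))
  [3] add(S(add(add(Z, SZ), add(Z, SZ))), mul(SSZ, add(add(SZ, SZ), add(Z, SZ))))
  [4] S(add(add(add(Z, SZ), add(Z, SZ)), mul(SSZ, add(add(SZ, SZ), add(Z, SZ)))))
  [5] S(add(add(SZ, add(Z, SZ)), mul(SSZ, add(add(SZ, SZ), add(Z, SZ)))))
  [6] S(add(S(add(Z, add(Z, SZ))), mul(SSZ, add(add(SZ, SZ), add(Z, SZ)))))
  [7] S(S(add(add(Z, add(Z, SZ)), mul(SSZ, add(add(SZ, SZ), add(Z, SZ))))))
  [8] S(S(add(add(Z, SZ), mul(SSZ, add(add(SZ, SZ), add(Z, SZ))))))
  [9] S(S(add(SZ, mul(SSZ, add(add(SZ, SZ), add(Z, SZ))))))
  [10] S(S(S(add(Z, mul(SSZ, add(add(SZ, SZ), add(Z, SZ)))))))
  [11] S(S(S(mul(SSZ, add(add(SZ, SZ), add(Z, SZ))))))
  [12] S(S(S(add(add(add(SZ, SZ), add(Z, SZ)), mul(SZ, add(add(SZ, SZ), add(Z, SZ)))))))
  [13] S(S(S(add(add(S(add(Z, SZ)), add(Z, SZ)), mul(SZ, add(add(SZ, SZ), add(Z, SZ)))))))
  [14] S(S(S(add(S(add(add(Z, SZ), add(Z, SZ))), mul(SZ, add(add(SZ, SZ), add(Z, SZ)))))))
  [15] S(S(S(S(add(add(add(Z, SZ), add(Z, SZ)), mul(SZ, add(add(SZ, SZ), add(Z, SZ))))))))
  [16] S(S(S(S(add(add(SZ, add(Z, SZ)), mul(SZ, add(add(SZ, SZ), add(Z, SZ))))))))
  [17] S(S(S(S(add(S(add(Z, add(Z, SZ))), mul(SZ, add(add(SZ, SZ), add(Z, SZ))))))))
  [18] S(S(S(S(S(add(add(Z, add(Z, SZ)), mul(SZ, add(add(SZ, SZ), add(Z, SZ)))))))))
  [19] S(S(S(S(S(add(add(Z, SZ), mul(SZ, add(add(SZ, SZ), add(Z, SZ)))))))))
  [20] S(S(S(S(S(add(SZ, mul(SZ, add(add(SZ, SZ), add(Z, SZ)))))))))
  [21] S(S(S(S(S(S(add(Z, mul(SZ, add(add(SZ, SZ), add(Z, SZ))))))))))
  [22] S(S(S(S(S(S(mul(SZ, add(add(SZ, SZ), add(Z, SZ)))))))))
  [23] S(S(S(S(S(S(add(add(add(SZ, SZ), add(Z, SZ)), mul(Z, add(add(SZ, SZ), add(Z, SZ))))))))))
  [24] S(S(S(S(S(S(add(add(S(add(Z, SZ)), add(Z, SZ)), mul(Z, add(add(SZ, SZ), add(Z, SZ))))))))))
  [25] S(S(S(S(S(S(add(S(add(add(Z, SZ), add(Z, SZ))), mul(Z, add(add(SZ, SZ), add(Z, SZ))))))))))
  [26] S(S(S(S(S(S(S(add(add(add(Z, SZ), add(Z, SZ)), mul(Z, add(add(SZ, SZ), add(Z, SZ)))))))))))
  [27] S(S(S(S(S(S(S(add(add(SZ, add(Z, SZ)), mul(Z, add(add(SZ, SZ), add(Z, SZ)))))))))))
  [28] S(S(S(S(S(S(S(add(S(add(Z, add(Z, SZ))), mul(Z, add(add(SZ, SZ), add(Z, SZ)))))))))))
  [29] S(S(S(S(S(S(S(S(add(add(Z, add(Z, SZ)), mul(Z, add(add(SZ, SZ), add(Z, SZ))))))))))))
  [30] S(S(S(S(S(S(S(S(add(add(Z, SZ), mul(Z, add(add(SZ, SZ), add(Z, SZ))))))))))))
  [31] S(S(S(S(S(S(S(S(add(SZ, mul(Z, add(add(SZ, SZ), add(Z, SZ))))))))))))
  [32] S(S(S(S(S(S(S(S(S(add(Z, mul(Z, add(add(SZ, SZ), add(Z, SZ)))))))))))))
  [33] S(S(S(S(S(S(S(S(S(mul(Z, add(add(SZ, SZ), add(Z, SZ))))))))))))
  [34] S^9(Z)

Answer: SAME — A ⇓ S^9(Z), B ⇓ S^9(Z)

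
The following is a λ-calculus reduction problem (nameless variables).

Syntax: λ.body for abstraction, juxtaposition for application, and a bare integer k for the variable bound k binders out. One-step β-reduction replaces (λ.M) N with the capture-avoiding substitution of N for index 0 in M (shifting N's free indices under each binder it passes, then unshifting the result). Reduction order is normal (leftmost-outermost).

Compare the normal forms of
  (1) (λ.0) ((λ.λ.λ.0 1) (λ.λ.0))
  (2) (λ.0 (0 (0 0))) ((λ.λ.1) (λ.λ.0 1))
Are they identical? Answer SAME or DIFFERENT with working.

Term A:
  start: (λ.0) ((λ.λ.λ.0 1) (λ.λ.0))
  →1  (λ.λ.λ.0 1) (λ.λ.0)
  →2  λ.λ.0 1

Term B:
  start: (λ.0 (0 (0 0))) ((λ.λ.1) (λ.λ.0 1))
  →1  (λ.λ.1) (λ.λ.0 1) ((λ.λ.1) (λ.λ.0 1) ((λ.λ.1) (λ.λ.0 1) ((λ.λ.1) (λ.λ.0 1))))
  →2  (λ.λ.λ.0 1) ((λ.λ.1) (λ.λ.0 1) ((λ.λ.1) (λ.λ.0 1) ((λ.λ.1) (λ.λ.0 1))))
  →3  λ.λ.0 1

Answer: SAME — A ⇓ λ.λ.0 1, B ⇓ λ.λ.0 1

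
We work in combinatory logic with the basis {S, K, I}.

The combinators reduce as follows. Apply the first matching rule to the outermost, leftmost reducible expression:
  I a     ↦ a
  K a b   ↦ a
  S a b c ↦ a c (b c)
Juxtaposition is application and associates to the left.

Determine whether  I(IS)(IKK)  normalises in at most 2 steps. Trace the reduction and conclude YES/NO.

Answer: NO — after 2 steps the term is S(IKK), not yet normal

Derivation:
  start: I(IS)(IKK)
  [1] IS(IKK)
  [2] S(IKK)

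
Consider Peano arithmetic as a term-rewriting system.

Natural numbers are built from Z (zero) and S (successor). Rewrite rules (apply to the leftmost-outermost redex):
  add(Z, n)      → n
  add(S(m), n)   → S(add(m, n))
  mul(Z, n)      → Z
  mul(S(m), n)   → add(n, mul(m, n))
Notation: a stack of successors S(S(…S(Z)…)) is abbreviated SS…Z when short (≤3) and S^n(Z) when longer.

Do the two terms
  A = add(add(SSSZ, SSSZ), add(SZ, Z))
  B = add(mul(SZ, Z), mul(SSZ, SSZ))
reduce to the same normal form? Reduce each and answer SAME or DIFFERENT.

Term A:
  start: add(add(SSSZ, SSSZ), add(SZ, Z))
  [1] add(S(add(SSZ, SSSZ)), add(SZ, Z))
  [2] S(add(add(SSZ, SSSZ), add(SZ, Z)))
  [3] S(add(S(add(SZ, SSSZ)), add(SZ, Z)))
  [4] S(S(add(add(SZ, SSSZ), add(SZ, Z))))
  [5] S(S(add(S(add(Z, SSSZ)), add(SZ, Z))))
  [6] S(S(S(add(add(Z, SSSZ), add(SZ, Z)))))
  [7] S(S(S(add(SSSZ, add(SZ, Z)))))
  [8] S(S(S(S(add(SSZ, add(SZ, Z))))))
  [9] S(S(S(S(S(add(SZ, add(SZ, Z)))))))
  [10] S(S(S(S(S(S(add(Z, add(SZ, Z))))))))
  [11] S(S(S(S(S(S(add(SZ, Z)))))))
  [12] S(S(S(S(S(S(S(add(Z, Z))))))))
  [13] S^7(Z)

Term B:
  start: add(mul(SZ, Z), mul(SSZ, SSZ))
  [1] add(add(Z, mul(Z, Z)), mul(SSZ, SSZ))
  [2] add(mul(Z, Z), mul(SSZ, SSZ))
  [3] add(Z, mul(SSZ, SSZ))
  [4] mul(SSZ, SSZ)
  [5] add(SSZ, mul(SZ, SSZ))
  [6] S(add(SZ, mul(SZ, SSZ)))
  [7] S(S(add(Z, mul(SZ, SSZ))))
  [8] S(S(mul(SZ, SSZ)))
  [9] S(S(add(SSZ, mul(Z, SSZ))))
  [10] S(S(S(add(SZ, mul(Z, SSZ)))))
  [11] S(S(S(S(add(Z, mul(Z, SSZ))))))
  [12] S(S(S(S(mul(Z, SSZ)))))
  [13] S^4(Z)

Answer: DIFFERENT — A ⇓ S^7(Z), B ⇓ S^4(Z)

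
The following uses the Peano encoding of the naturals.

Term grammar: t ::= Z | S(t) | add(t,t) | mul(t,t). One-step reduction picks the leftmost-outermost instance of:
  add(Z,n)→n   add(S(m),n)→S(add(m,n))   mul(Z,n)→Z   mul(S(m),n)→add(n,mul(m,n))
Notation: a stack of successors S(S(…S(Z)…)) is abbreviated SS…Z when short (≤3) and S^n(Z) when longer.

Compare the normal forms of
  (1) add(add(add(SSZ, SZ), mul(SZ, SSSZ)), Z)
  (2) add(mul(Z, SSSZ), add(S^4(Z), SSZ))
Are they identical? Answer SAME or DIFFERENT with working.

Term A:
  start: add(add(add(SSZ, SZ), mul(SZ, SSSZ)), Z)
  [1] add(add(S(add(SZ, SZ)), mul(SZ, SSSZ)), Z)
  [2] add(S(add(add(SZ, SZ), mul(SZ, SSSZ))), Z)
  [3] S(add(add(add(SZ, SZ), mul(SZ, SSSZ)), Z))
  [4] S(add(add(S(add(Z, SZ)), mul(SZ, SSSZ)), Z))
  [5] S(add(S(add(add(Z, SZ), mul(SZ, SSSZ))), Z))
  [6] S(S(add(add(add(Z, SZ), mul(SZ, SSSZ)), Z)))
  [7] S(S(add(add(SZ, mul(SZ, SSSZ)), Z)))
  [8] S(S(add(S(add(Z, mul(SZ, SSSZ))), Z)))
  [9] S(S(S(add(add(Z, mul(SZ, SSSZ)), Z))))
  [10] S(S(S(add(mul(SZ, SSSZ), Z))))
  [11] S(S(S(add(add(SSSZ, mul(Z, SSSZ)), Z))))
  [12] S(S(S(add(S(add(SSZ, mul(Z, SSSZ))), Z))))
  [13] S(S(S(S(add(add(SSZ, mul(Z, SSSZ)), Z)))))
  [14] S(S(S(S(add(S(add(SZ, mul(Z, SSSZ))), Z)))))
  [15] S(S(S(S(S(add(add(SZ, mul(Z, SSSZ)), Z))))))
  [16] S(S(S(S(S(add(S(add(Z, mul(Z, SSSZ))), Z))))))
  [17] S(S(S(S(S(S(add(add(Z, mul(Z, SSSZ)), Z)))))))
  [18] S(S(S(S(S(S(add(mul(Z, SSSZ), Z)))))))
  [19] S(S(S(S(S(S(add(Z, Z)))))))
  [20] S^6(Z)

Term B:
  start: add(mul(Z, SSSZ), add(S^4(Z), SSZ))
  [1] add(Z, add(S^4(Z), SSZ))
  [2] add(S^4(Z), SSZ)
  [3] S(add(SSSZ, SSZ))
  [4] S(S(add(SSZ, SSZ)))
  [5] S(S(S(add(SZ, SSZ))))
  [6] S(S(S(S(add(Z, SSZ)))))
  [7] S^6(Z)

Answer: SAME — A ⇓ S^6(Z), B ⇓ S^6(Z)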